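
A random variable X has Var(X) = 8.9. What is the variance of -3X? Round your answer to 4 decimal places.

Var(-3X) = (-3)²·Var(X) = 9·8.9 = 80.1

80.1000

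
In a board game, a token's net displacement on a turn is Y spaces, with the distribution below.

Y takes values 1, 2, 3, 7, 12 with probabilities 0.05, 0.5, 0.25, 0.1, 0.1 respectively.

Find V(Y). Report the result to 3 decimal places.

9.910

E[Y] = (1)(0.05) + (2)(0.5) + (3)(0.25) + (7)(0.1) + (12)(0.1) = 3.7
E[Y²] = (1)²(0.05) + (2)²(0.5) + (3)²(0.25) + (7)²(0.1) + (12)²(0.1) = 23.6
V(Y) = E[Y²] − (E[Y])² = 23.6 − (3.7)² = 9.91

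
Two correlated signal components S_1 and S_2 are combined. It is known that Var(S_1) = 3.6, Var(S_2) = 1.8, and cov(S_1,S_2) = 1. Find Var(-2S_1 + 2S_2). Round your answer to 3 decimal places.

Var(-2S_1 + 2S_2) = (-2)²·Var(S_1) + (2)²·Var(S_2) + 2·(-2)·(2)·cov(S_1,S_2)
= 4·3.6 + 4·1.8 + -8·1 = 13.6

13.600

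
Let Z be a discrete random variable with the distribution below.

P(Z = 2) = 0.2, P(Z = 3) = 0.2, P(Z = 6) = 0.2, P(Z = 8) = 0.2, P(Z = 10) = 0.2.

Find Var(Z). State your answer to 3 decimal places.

8.960

E[Z] = (2)(0.2) + (3)(0.2) + (6)(0.2) + (8)(0.2) + (10)(0.2) = 5.8
E[Z²] = (2)²(0.2) + (3)²(0.2) + (6)²(0.2) + (8)²(0.2) + (10)²(0.2) = 42.6
Var(Z) = E[Z²] − (E[Z])² = 42.6 − (5.8)² = 8.96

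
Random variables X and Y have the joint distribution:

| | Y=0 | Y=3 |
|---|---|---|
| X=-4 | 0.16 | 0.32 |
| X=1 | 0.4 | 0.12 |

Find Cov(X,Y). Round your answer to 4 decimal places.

-1.6320

E[X] = -1.4,  E[Y] = 1.32
E[XY] = -3.48
Cov(X,Y) = E[XY] − E[X]E[Y] = -3.48 − (-1.4)(1.32) = -1.632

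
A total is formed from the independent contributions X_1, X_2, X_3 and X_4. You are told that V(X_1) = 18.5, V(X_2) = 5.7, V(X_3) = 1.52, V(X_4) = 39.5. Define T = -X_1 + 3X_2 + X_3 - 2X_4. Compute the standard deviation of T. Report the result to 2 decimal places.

15.14

By independence, V(T) = (-1)²V(X_1) + (3)²V(X_2) + (1)²V(X_3) + (-2)²V(X_4)
= (-1)²·18.5 + (3)²·5.7 + (1)²·1.52 + (-2)²·39.5 = 229.32
sd(T) = √229.32 ≈ 15.14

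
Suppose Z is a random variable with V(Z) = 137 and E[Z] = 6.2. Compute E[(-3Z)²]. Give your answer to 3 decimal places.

1578.960

E[-3Z] = -3·6.2 = -18.6
V(-3Z) = (-3)²·137 = 1233
E[(-3Z)²] = V((-3Z)) + (E[(-3Z)])² = 1233 + (-18.6)² = 1578.96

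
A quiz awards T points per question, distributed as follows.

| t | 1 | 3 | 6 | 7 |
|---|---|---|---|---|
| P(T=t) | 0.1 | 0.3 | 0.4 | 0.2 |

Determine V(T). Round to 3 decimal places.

3.960

E[T] = (1)(0.1) + (3)(0.3) + (6)(0.4) + (7)(0.2) = 4.8
E[T²] = (1)²(0.1) + (3)²(0.3) + (6)²(0.4) + (7)²(0.2) = 27
V(T) = E[T²] − (E[T])² = 27 − (4.8)² = 3.96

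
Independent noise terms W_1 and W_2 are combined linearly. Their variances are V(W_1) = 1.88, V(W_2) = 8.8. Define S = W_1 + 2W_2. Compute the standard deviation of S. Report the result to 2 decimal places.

6.09

By independence, V(S) = (1)²V(W_1) + (2)²V(W_2)
= (1)²·1.88 + (2)²·8.8 = 37.08
σ(S) = √37.08 ≈ 6.09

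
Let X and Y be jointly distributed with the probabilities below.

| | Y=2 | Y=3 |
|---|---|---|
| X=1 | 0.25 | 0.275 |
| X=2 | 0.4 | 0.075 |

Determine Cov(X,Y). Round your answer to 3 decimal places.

E[X] = 1.475,  E[Y] = 2.35
E[XY] = 3.375
Cov(X,Y) = E[XY] − E[X]E[Y] = 3.375 − (1.475)(2.35) = -0.09125

-0.091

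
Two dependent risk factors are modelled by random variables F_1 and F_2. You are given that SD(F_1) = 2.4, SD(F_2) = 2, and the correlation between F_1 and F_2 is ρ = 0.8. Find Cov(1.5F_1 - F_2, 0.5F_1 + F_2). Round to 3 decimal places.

4.160

V(F_1) = (2.4)² = 5.76;  V(F_2) = (2)² = 4
Cov(F_1,F_2) = ρ·SD(F_1)·SD(F_2) = 0.8·2.4·2 = 3.84
Cov(1.5F_1 - F_2, 0.5F_1 + F_2) = (1.5)(0.5)V(F_1) + (-1)(1)V(F_2) + [(1.5)(1) + (-1)(0.5)]Cov(F_1,F_2)
= 0.75·5.76 + -1·4 + 1·3.84 = 4.16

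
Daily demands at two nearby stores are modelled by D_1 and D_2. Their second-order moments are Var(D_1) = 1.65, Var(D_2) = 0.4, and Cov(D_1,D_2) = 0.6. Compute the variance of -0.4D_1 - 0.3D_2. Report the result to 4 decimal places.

0.4440

Var(-0.4D_1 - 0.3D_2) = (-0.4)²·Var(D_1) + (-0.3)²·Var(D_2) + 2·(-0.4)·(-0.3)·Cov(D_1,D_2)
= 0.16·1.65 + 0.09·0.4 + 0.24·0.6 = 0.444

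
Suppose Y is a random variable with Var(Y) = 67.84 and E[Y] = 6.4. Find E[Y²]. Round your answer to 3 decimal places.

E[Y²] = Var(Y) + (E[Y])² = 67.84 + (6.4)² = 108.8

108.800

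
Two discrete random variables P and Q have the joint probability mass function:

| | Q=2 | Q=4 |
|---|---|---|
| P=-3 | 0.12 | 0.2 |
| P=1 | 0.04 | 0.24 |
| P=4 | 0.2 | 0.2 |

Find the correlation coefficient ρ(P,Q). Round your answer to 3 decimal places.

-0.105

E[P] = 0.92,  E[Q] = 3.28
E[PQ] = 2.72
Cov(P,Q) = E[PQ] − E[P]E[Q] = 2.72 − (0.92)(3.28) = -0.2976
Var(P) = 8.7136,  Var(Q) = 0.9216
ρ = -0.2976 / √(8.7136·0.9216) ≈ -0.105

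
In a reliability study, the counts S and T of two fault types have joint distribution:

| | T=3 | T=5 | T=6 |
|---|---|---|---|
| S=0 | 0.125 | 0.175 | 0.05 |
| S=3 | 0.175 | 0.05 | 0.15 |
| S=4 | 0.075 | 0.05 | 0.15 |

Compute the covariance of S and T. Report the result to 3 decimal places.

0.290

E[S] = 2.225,  E[T] = 4.6
E[ST] = 10.525
Cov(S,T) = E[ST] − E[S]E[T] = 10.525 − (2.225)(4.6) = 0.29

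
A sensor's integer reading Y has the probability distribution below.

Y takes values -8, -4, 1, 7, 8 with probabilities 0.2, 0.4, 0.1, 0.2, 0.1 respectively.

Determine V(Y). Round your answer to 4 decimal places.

E[Y] = (-8)(0.2) + (-4)(0.4) + (1)(0.1) + (7)(0.2) + (8)(0.1) = -0.9
E[Y²] = (-8)²(0.2) + (-4)²(0.4) + (1)²(0.1) + (7)²(0.2) + (8)²(0.1) = 35.5
V(Y) = E[Y²] − (E[Y])² = 35.5 − (-0.9)² = 34.69

34.6900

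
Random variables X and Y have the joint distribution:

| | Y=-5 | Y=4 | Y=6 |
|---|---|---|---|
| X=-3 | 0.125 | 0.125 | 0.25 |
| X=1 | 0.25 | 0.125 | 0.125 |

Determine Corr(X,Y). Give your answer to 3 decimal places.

-0.275

E[X] = -1,  E[Y] = 1.375
E[XY] = -4.125
Cov(X,Y) = E[XY] − E[X]E[Y] = -4.125 − (-1)(1.375) = -2.75
var(X) = 4,  var(Y) = 24.984375
ρ = -2.75 / √(4·24.984375) ≈ -0.275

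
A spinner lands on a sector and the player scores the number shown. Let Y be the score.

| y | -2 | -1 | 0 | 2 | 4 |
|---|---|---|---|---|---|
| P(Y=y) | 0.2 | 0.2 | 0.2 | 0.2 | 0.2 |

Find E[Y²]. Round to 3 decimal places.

E[Y²] = (-2)²(0.2) + (-1)²(0.2) + (0)²(0.2) + (2)²(0.2) + (4)²(0.2) = 5

5.000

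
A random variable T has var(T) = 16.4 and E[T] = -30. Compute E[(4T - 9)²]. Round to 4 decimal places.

16903.4000

E[4T - 9] = 4·-30 − 9 = -129
var(4T - 9) = (4)²·16.4 = 262.4
E[(4T - 9)²] = var((4T - 9)) + (E[(4T - 9)])² = 262.4 + (-129)² = 16903.4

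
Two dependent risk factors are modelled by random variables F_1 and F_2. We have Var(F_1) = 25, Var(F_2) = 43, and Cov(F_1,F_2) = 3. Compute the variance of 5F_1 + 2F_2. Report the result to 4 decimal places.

Var(5F_1 + 2F_2) = (5)²·Var(F_1) + (2)²·Var(F_2) + 2·(5)·(2)·Cov(F_1,F_2)
= 25·25 + 4·43 + 20·3 = 857

857.0000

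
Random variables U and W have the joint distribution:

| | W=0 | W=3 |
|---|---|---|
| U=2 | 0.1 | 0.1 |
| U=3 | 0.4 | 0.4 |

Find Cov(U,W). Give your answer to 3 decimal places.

0.000

E[U] = 2.8,  E[W] = 1.5
E[UW] = 4.2
Cov(U,W) = E[UW] − E[U]E[W] = 4.2 − (2.8)(1.5) = 0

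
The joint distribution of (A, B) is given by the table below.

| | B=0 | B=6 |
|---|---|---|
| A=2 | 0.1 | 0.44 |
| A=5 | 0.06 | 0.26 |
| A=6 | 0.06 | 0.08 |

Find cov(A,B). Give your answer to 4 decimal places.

-0.5136

E[A] = 3.52,  E[B] = 4.68
E[AB] = 15.96
cov(A,B) = E[AB] − E[A]E[B] = 15.96 − (3.52)(4.68) = -0.5136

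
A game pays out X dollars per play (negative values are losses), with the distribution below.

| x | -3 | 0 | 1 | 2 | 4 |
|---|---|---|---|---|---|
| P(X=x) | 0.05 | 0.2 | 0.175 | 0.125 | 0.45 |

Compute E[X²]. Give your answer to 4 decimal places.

E[X²] = (-3)²(0.05) + (0)²(0.2) + (1)²(0.175) + (2)²(0.125) + (4)²(0.45) = 8.325

8.3250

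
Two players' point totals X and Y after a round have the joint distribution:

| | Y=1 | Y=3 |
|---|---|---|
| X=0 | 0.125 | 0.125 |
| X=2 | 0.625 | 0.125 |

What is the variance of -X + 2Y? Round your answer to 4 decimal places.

4.7500

E[X] = 1.5,  E[Y] = 1.5,  E[XY] = 2
Var(X) = 3 − (1.5)² = 0.75;  Var(Y) = 3 − (1.5)² = 0.75
Cov(X,Y) = 2 − (1.5)(1.5) = -0.25
Var(-X + 2Y) = (-1)²·0.75 + (2)²·0.75 + 2·(-1)·(2)·-0.25 = 4.75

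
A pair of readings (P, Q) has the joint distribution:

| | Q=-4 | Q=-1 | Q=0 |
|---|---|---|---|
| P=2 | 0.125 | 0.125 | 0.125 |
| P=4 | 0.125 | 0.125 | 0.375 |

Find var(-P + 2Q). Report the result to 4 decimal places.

10.4375

E[P] = 3.25,  E[Q] = -1.25,  E[PQ] = -3.75
var(P) = 11.5 − (3.25)² = 0.9375;  var(Q) = 4.25 − (-1.25)² = 2.6875
Cov(P,Q) = -3.75 − (3.25)(-1.25) = 0.3125
var(-P + 2Q) = (-1)²·0.9375 + (2)²·2.6875 + 2·(-1)·(2)·0.3125 = 10.4375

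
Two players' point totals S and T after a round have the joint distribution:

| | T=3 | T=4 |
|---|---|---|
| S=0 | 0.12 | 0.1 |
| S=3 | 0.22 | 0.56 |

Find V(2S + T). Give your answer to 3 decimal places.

E[S] = 2.34,  E[T] = 3.66,  E[ST] = 8.7
V(S) = 7.02 − (2.34)² = 1.5444;  V(T) = 13.62 − (3.66)² = 0.2244
Cov(S,T) = 8.7 − (2.34)(3.66) = 0.1356
V(2S + T) = (2)²·1.5444 + (1)²·0.2244 + 2·(2)·(1)·0.1356 = 6.9444

6.944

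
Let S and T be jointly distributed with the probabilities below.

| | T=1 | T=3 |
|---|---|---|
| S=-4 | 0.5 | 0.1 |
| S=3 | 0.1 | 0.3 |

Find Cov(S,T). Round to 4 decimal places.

1.9600

E[S] = -1.2,  E[T] = 1.8
E[ST] = -0.2
Cov(S,T) = E[ST] − E[S]E[T] = -0.2 − (-1.2)(1.8) = 1.96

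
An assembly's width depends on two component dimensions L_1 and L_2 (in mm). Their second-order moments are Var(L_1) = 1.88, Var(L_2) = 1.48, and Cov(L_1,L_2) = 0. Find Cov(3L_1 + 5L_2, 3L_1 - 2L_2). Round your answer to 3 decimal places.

Cov(3L_1 + 5L_2, 3L_1 - 2L_2) = (3)(3)Var(L_1) + (5)(-2)Var(L_2) + [(3)(-2) + (5)(3)]Cov(L_1,L_2)
= 9·1.88 + -10·1.48 + 9·0 = 2.12

2.120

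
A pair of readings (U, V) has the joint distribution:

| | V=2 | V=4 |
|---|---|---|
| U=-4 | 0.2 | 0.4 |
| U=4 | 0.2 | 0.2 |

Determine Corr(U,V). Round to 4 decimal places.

E[U] = -0.8,  E[V] = 3.2
E[UV] = -3.2
Cov(U,V) = E[UV] − E[U]E[V] = -3.2 − (-0.8)(3.2) = -0.64
Var(U) = 15.36,  Var(V) = 0.96
ρ = -0.64 / √(15.36·0.96) ≈ -0.1667

-0.1667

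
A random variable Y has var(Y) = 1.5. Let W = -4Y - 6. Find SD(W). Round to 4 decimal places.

var(-4Y - 6) = (-4)²·1.5 = 24
SD(W) = √24 ≈ 4.8990

4.8990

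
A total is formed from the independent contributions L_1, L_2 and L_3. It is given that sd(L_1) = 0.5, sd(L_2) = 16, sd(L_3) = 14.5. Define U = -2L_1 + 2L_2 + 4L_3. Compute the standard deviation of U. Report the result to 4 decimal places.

66.2495

Var(L_1) = 0.25, Var(L_2) = 256, Var(L_3) = 210.25
By independence, Var(U) = (-2)²Var(L_1) + (2)²Var(L_2) + (4)²Var(L_3)
= (-2)²·0.25 + (2)²·256 + (4)²·210.25 = 4389
sd(U) = √4389 ≈ 66.2495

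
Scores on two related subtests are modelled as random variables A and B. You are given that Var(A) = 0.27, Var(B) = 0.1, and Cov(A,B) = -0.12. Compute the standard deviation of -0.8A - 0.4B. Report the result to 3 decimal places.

0.335

Var(-0.8A - 0.4B) = (-0.8)²·Var(A) + (-0.4)²·Var(B) + 2·(-0.8)·(-0.4)·Cov(A,B)
= 0.64·0.27 + 0.16·0.1 + 0.64·-0.12 = 0.112
SD(-0.8A - 0.4B) = √0.112 ≈ 0.335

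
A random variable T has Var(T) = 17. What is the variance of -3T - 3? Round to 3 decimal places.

Var(-3T - 3) = (-3)²·Var(T) = 9·17 = 153

153.000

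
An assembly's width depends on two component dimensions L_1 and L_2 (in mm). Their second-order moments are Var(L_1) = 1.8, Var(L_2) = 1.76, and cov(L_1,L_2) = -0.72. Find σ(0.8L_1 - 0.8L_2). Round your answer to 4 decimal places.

Var(0.8L_1 - 0.8L_2) = (0.8)²·Var(L_1) + (-0.8)²·Var(L_2) + 2·(0.8)·(-0.8)·cov(L_1,L_2)
= 0.64·1.8 + 0.64·1.76 + -1.28·-0.72 = 3.2
σ(0.8L_1 - 0.8L_2) = √3.2 ≈ 1.7889

1.7889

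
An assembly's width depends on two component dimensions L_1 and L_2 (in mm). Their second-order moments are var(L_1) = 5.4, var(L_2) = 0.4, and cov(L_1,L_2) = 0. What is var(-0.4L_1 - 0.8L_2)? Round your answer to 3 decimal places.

1.120

var(-0.4L_1 - 0.8L_2) = (-0.4)²·var(L_1) + (-0.8)²·var(L_2) + 2·(-0.4)·(-0.8)·cov(L_1,L_2)
= 0.16·5.4 + 0.64·0.4 + 0.64·0 = 1.12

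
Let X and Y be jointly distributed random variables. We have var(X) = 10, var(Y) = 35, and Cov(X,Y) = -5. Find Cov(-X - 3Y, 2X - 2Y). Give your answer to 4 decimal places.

Cov(-X - 3Y, 2X - 2Y) = (-1)(2)var(X) + (-3)(-2)var(Y) + [(-1)(-2) + (-3)(2)]Cov(X,Y)
= -2·10 + 6·35 + -4·-5 = 210

210.0000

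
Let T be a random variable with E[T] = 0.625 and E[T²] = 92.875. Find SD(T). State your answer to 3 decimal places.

9.617

Var(T) = 92.875 − (0.625)² = 92.484375
SD(T) = √92.484375 ≈ 9.617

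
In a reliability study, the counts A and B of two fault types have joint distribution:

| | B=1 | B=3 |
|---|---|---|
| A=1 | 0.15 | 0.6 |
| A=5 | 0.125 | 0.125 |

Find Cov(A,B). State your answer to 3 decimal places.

-0.450

E[A] = 2,  E[B] = 2.45
E[AB] = 4.45
Cov(A,B) = E[AB] − E[A]E[B] = 4.45 − (2)(2.45) = -0.45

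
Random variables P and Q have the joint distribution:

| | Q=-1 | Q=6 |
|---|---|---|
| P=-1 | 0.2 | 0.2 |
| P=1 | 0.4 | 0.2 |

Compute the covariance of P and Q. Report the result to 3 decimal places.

E[P] = 0.2,  E[Q] = 1.8
E[PQ] = -0.2
cov(P,Q) = E[PQ] − E[P]E[Q] = -0.2 − (0.2)(1.8) = -0.56

-0.560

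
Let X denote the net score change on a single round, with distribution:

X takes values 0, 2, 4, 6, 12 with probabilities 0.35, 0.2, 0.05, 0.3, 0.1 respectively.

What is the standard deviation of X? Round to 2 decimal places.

E[X] = (0)(0.35) + (2)(0.2) + (4)(0.05) + (6)(0.3) + (12)(0.1) = 3.6
E[X²] = (0)²(0.35) + (2)²(0.2) + (4)²(0.05) + (6)²(0.3) + (12)²(0.1) = 26.8
Var(X) = E[X²] − (E[X])² = 26.8 − (3.6)² = 13.84
σ(X) = √13.84 ≈ 3.72

3.72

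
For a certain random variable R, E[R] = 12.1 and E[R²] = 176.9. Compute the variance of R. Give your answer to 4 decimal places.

30.4900

Var(R) = 176.9 − (12.1)² = 30.49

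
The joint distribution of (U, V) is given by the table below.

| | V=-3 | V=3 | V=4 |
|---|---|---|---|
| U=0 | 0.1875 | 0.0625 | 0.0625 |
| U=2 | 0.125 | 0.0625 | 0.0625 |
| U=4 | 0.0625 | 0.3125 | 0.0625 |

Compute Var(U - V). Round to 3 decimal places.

E[U] = 2.25,  E[V] = 0.9375,  E[UV] = 4.125
Var(U) = 8 − (2.25)² = 2.9375;  Var(V) = 10.3125 − (0.9375)² = 9.43359375
cov(U,V) = 4.125 − (2.25)(0.9375) = 2.015625
Var(U - V) = (1)²·2.9375 + (-1)²·9.43359375 + 2·(1)·(-1)·2.015625 = 8.33984375

8.340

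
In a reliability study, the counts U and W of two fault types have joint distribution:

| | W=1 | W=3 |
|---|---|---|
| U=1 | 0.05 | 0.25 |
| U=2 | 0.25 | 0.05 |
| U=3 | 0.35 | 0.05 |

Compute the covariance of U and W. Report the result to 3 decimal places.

-0.470

E[U] = 2.1,  E[W] = 1.7
E[UW] = 3.1
Cov(U,W) = E[UW] − E[U]E[W] = 3.1 − (2.1)(1.7) = -0.47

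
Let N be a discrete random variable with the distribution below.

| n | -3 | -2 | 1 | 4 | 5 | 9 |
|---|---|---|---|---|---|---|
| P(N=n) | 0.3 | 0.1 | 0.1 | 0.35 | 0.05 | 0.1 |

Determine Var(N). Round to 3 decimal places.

15.748

E[N] = (-3)(0.3) + (-2)(0.1) + (1)(0.1) + (4)(0.35) + (5)(0.05) + (9)(0.1) = 1.55
E[N²] = (-3)²(0.3) + (-2)²(0.1) + (1)²(0.1) + (4)²(0.35) + (5)²(0.05) + (9)²(0.1) = 18.15
Var(N) = E[N²] − (E[N])² = 18.15 − (1.55)² = 15.7475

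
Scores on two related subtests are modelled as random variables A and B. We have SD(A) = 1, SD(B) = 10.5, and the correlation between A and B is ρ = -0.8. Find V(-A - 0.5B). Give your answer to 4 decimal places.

20.1625

V(A) = (1)² = 1;  V(B) = (10.5)² = 110.25
Cov(A,B) = ρ·SD(A)·SD(B) = -0.8·1·10.5 = -8.4
V(-A - 0.5B) = (-1)²·V(A) + (-0.5)²·V(B) + 2·(-1)·(-0.5)·Cov(A,B)
= 1·1 + 0.25·110.25 + 1·-8.4 = 20.1625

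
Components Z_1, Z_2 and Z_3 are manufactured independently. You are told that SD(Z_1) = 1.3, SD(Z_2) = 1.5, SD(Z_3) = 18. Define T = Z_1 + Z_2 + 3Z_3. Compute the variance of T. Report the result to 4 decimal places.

var(Z_1) = 1.69, var(Z_2) = 2.25, var(Z_3) = 324
By independence, var(T) = (1)²var(Z_1) + (1)²var(Z_2) + (3)²var(Z_3)
= (1)²·1.69 + (1)²·2.25 + (3)²·324 = 2919.94

2919.9400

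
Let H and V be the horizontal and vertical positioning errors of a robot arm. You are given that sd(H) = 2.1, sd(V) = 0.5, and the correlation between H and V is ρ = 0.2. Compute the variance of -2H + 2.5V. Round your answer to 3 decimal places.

var(H) = (2.1)² = 4.41;  var(V) = (0.5)² = 0.25
Cov(H,V) = ρ·sd(H)·sd(V) = 0.2·2.1·0.5 = 0.21
var(-2H + 2.5V) = (-2)²·var(H) + (2.5)²·var(V) + 2·(-2)·(2.5)·Cov(H,V)
= 4·4.41 + 6.25·0.25 + -10·0.21 = 17.1025

17.103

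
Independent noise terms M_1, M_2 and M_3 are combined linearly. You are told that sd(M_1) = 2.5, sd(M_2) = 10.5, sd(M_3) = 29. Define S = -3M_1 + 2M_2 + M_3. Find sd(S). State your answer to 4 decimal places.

36.5821

Var(M_1) = 6.25, Var(M_2) = 110.25, Var(M_3) = 841
By independence, Var(S) = (-3)²Var(M_1) + (2)²Var(M_2) + (1)²Var(M_3)
= (-3)²·6.25 + (2)²·110.25 + (1)²·841 = 1338.25
sd(S) = √1338.25 ≈ 36.5821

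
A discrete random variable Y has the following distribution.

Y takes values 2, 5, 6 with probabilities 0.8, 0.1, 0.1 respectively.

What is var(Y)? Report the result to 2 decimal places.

2.01

E[Y] = (2)(0.8) + (5)(0.1) + (6)(0.1) = 2.7
E[Y²] = (2)²(0.8) + (5)²(0.1) + (6)²(0.1) = 9.3
var(Y) = E[Y²] − (E[Y])² = 9.3 − (2.7)² = 2.01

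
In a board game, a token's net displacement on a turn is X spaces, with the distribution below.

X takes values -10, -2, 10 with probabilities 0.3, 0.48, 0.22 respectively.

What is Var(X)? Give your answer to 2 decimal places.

E[X] = (-10)(0.3) + (-2)(0.48) + (10)(0.22) = -1.76
E[X²] = (-10)²(0.3) + (-2)²(0.48) + (10)²(0.22) = 53.92
Var(X) = E[X²] − (E[X])² = 53.92 − (-1.76)² = 50.8224

50.82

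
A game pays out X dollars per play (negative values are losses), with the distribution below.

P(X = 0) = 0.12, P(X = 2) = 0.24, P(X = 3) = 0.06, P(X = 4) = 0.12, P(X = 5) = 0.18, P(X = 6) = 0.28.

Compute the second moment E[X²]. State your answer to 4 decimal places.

18.0000

E[X²] = (0)²(0.12) + (2)²(0.24) + (3)²(0.06) + (4)²(0.12) + (5)²(0.18) + (6)²(0.28) = 18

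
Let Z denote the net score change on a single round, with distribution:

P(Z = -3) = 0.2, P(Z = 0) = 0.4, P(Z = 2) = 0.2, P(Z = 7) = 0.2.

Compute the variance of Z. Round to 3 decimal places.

E[Z] = (-3)(0.2) + (0)(0.4) + (2)(0.2) + (7)(0.2) = 1.2
E[Z²] = (-3)²(0.2) + (0)²(0.4) + (2)²(0.2) + (7)²(0.2) = 12.4
Var(Z) = E[Z²] − (E[Z])² = 12.4 − (1.2)² = 10.96

10.960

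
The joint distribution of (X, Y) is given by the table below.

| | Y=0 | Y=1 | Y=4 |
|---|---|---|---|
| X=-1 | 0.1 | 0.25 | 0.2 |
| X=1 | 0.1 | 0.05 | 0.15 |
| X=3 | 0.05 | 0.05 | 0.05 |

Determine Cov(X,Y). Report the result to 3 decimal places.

E[X] = 0.2,  E[Y] = 1.95
E[XY] = 0.35
Cov(X,Y) = E[XY] − E[X]E[Y] = 0.35 − (0.2)(1.95) = -0.04

-0.040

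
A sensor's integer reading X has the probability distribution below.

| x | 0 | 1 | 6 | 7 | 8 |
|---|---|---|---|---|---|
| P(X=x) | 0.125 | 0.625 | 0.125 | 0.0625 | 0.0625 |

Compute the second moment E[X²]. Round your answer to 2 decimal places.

E[X²] = (0)²(0.125) + (1)²(0.625) + (6)²(0.125) + (7)²(0.0625) + (8)²(0.0625) = 12.1875

12.19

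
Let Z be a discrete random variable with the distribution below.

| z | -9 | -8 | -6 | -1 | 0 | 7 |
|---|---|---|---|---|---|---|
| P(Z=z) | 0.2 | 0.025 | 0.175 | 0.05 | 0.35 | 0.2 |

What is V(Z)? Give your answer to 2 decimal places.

E[Z] = (-9)(0.2) + (-8)(0.025) + (-6)(0.175) + (-1)(0.05) + (0)(0.35) + (7)(0.2) = -1.7
E[Z²] = (-9)²(0.2) + (-8)²(0.025) + (-6)²(0.175) + (-1)²(0.05) + (0)²(0.35) + (7)²(0.2) = 33.95
V(Z) = E[Z²] − (E[Z])² = 33.95 − (-1.7)² = 31.06

31.06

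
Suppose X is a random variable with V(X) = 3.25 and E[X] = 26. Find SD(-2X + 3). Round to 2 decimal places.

V(-2X + 3) = (-2)²·3.25 = 13
SD(-2X + 3) = √13 ≈ 3.61

3.61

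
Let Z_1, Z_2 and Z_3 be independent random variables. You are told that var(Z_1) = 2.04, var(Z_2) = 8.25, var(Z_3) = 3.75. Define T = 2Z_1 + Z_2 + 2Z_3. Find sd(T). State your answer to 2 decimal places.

5.60

By independence, var(T) = (2)²var(Z_1) + (1)²var(Z_2) + (2)²var(Z_3)
= (2)²·2.04 + (1)²·8.25 + (2)²·3.75 = 31.41
sd(T) = √31.41 ≈ 5.60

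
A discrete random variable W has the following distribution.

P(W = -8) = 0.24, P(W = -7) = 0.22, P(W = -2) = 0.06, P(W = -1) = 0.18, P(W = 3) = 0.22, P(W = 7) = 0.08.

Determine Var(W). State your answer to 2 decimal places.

E[W] = (-8)(0.24) + (-7)(0.22) + (-2)(0.06) + (-1)(0.18) + (3)(0.22) + (7)(0.08) = -2.54
E[W²] = (-8)²(0.24) + (-7)²(0.22) + (-2)²(0.06) + (-1)²(0.18) + (3)²(0.22) + (7)²(0.08) = 32.46
Var(W) = E[W²] − (E[W])² = 32.46 − (-2.54)² = 26.0084

26.01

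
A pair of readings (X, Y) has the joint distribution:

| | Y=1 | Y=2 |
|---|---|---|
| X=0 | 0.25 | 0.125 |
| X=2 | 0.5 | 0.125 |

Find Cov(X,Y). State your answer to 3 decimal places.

E[X] = 1.25,  E[Y] = 1.25
E[XY] = 1.5
Cov(X,Y) = E[XY] − E[X]E[Y] = 1.5 − (1.25)(1.25) = -0.0625

-0.063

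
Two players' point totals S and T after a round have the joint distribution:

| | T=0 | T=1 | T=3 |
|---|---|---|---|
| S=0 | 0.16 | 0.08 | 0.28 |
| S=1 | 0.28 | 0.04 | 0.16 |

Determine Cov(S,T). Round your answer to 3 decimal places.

E[S] = 0.48,  E[T] = 1.44
E[ST] = 0.52
Cov(S,T) = E[ST] − E[S]E[T] = 0.52 − (0.48)(1.44) = -0.1712

-0.171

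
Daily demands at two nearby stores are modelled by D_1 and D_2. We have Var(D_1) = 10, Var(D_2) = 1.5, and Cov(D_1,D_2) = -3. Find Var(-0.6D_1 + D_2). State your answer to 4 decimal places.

8.7000

Var(-0.6D_1 + D_2) = (-0.6)²·Var(D_1) + (1)²·Var(D_2) + 2·(-0.6)·(1)·Cov(D_1,D_2)
= 0.36·10 + 1·1.5 + -1.2·-3 = 8.7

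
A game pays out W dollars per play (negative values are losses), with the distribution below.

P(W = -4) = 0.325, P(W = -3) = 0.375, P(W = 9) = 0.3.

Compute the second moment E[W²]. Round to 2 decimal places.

32.88

E[W²] = (-4)²(0.325) + (-3)²(0.375) + (9)²(0.3) = 32.875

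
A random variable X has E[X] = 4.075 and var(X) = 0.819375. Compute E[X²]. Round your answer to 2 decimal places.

E[X²] = var(X) + (E[X])² = 0.819375 + (4.075)² = 17.425

17.43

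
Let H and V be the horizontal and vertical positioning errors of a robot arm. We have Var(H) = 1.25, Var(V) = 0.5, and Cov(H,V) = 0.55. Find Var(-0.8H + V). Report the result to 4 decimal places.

Var(-0.8H + V) = (-0.8)²·Var(H) + (1)²·Var(V) + 2·(-0.8)·(1)·Cov(H,V)
= 0.64·1.25 + 1·0.5 + -1.6·0.55 = 0.42

0.4200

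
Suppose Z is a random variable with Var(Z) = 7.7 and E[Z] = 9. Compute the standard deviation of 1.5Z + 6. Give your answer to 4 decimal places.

4.1623

Var(1.5Z + 6) = (1.5)²·7.7 = 17.325
σ(1.5Z + 6) = √17.325 ≈ 4.1623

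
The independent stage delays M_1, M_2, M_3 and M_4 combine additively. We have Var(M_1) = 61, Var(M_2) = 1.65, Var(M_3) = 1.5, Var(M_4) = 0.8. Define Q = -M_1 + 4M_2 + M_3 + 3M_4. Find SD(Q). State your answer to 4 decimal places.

By independence, Var(Q) = (-1)²Var(M_1) + (4)²Var(M_2) + (1)²Var(M_3) + (3)²Var(M_4)
= (-1)²·61 + (4)²·1.65 + (1)²·1.5 + (3)²·0.8 = 96.1
SD(Q) = √96.1 ≈ 9.8031

9.8031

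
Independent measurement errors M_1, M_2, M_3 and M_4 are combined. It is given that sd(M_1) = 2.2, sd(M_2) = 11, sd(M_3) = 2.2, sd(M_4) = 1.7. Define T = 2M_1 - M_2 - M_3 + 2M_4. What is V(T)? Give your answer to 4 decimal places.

V(M_1) = 4.84, V(M_2) = 121, V(M_3) = 4.84, V(M_4) = 2.89
By independence, V(T) = (2)²V(M_1) + (-1)²V(M_2) + (-1)²V(M_3) + (2)²V(M_4)
= (2)²·4.84 + (-1)²·121 + (-1)²·4.84 + (2)²·2.89 = 156.76

156.7600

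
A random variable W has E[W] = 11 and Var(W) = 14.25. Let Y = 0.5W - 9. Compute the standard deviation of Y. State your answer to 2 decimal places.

Var(0.5W - 9) = (0.5)²·14.25 = 3.5625
SD(Y) = √3.5625 ≈ 1.89

1.89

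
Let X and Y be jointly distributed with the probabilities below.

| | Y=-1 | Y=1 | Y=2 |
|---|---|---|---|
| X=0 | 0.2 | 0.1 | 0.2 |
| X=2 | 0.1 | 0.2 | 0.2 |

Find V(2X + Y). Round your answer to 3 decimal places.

6.360

E[X] = 1,  E[Y] = 0.8,  E[XY] = 1
V(X) = 2 − (1)² = 1;  V(Y) = 2.2 − (0.8)² = 1.56
Cov(X,Y) = 1 − (1)(0.8) = 0.2
V(2X + Y) = (2)²·1 + (1)²·1.56 + 2·(2)·(1)·0.2 = 6.36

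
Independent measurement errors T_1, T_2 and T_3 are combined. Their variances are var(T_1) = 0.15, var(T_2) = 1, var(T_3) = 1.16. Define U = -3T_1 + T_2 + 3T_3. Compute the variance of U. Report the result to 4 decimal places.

By independence, var(U) = (-3)²var(T_1) + (1)²var(T_2) + (3)²var(T_3)
= (-3)²·0.15 + (1)²·1 + (3)²·1.16 = 12.79

12.7900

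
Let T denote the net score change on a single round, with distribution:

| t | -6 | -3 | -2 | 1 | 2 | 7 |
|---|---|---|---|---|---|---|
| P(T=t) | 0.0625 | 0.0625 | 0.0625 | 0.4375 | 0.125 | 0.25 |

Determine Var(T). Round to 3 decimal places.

E[T] = (-6)(0.0625) + (-3)(0.0625) + (-2)(0.0625) + (1)(0.4375) + (2)(0.125) + (7)(0.25) = 1.75
E[T²] = (-6)²(0.0625) + (-3)²(0.0625) + (-2)²(0.0625) + (1)²(0.4375) + (2)²(0.125) + (7)²(0.25) = 16.25
Var(T) = E[T²] − (E[T])² = 16.25 − (1.75)² = 13.1875

13.188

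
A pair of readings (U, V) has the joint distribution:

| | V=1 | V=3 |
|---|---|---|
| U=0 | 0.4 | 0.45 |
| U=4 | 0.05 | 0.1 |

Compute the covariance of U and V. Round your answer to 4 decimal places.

0.1400

E[U] = 0.6,  E[V] = 2.1
E[UV] = 1.4
Cov(U,V) = E[UV] − E[U]E[V] = 1.4 − (0.6)(2.1) = 0.14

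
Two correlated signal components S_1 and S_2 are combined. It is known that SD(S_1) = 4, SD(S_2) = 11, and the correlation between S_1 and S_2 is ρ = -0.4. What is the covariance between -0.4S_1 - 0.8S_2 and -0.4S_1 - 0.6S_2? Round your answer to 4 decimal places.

Var(S_1) = (4)² = 16;  Var(S_2) = (11)² = 121
cov(S_1,S_2) = ρ·SD(S_1)·SD(S_2) = -0.4·4·11 = -17.6
cov(-0.4S_1 - 0.8S_2, -0.4S_1 - 0.6S_2) = (-0.4)(-0.4)Var(S_1) + (-0.8)(-0.6)Var(S_2) + [(-0.4)(-0.6) + (-0.8)(-0.4)]cov(S_1,S_2)
= 0.16·16 + 0.48·121 + 0.56·-17.6 = 50.784

50.7840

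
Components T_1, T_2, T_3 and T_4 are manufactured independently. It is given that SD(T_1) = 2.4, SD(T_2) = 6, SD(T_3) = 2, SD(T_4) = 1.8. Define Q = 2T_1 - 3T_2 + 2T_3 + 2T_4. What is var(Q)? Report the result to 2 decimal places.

376.00

var(T_1) = 5.76, var(T_2) = 36, var(T_3) = 4, var(T_4) = 3.24
By independence, var(Q) = (2)²var(T_1) + (-3)²var(T_2) + (2)²var(T_3) + (2)²var(T_4)
= (2)²·5.76 + (-3)²·36 + (2)²·4 + (2)²·3.24 = 376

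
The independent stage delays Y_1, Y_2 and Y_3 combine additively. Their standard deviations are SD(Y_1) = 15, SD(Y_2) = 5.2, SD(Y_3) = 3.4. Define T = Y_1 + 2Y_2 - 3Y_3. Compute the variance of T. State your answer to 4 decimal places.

437.2000

V(Y_1) = 225, V(Y_2) = 27.04, V(Y_3) = 11.56
By independence, V(T) = (1)²V(Y_1) + (2)²V(Y_2) + (-3)²V(Y_3)
= (1)²·225 + (2)²·27.04 + (-3)²·11.56 = 437.2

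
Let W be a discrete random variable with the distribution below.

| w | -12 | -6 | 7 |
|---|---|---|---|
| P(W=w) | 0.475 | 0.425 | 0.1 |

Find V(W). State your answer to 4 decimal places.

31.5975

E[W] = (-12)(0.475) + (-6)(0.425) + (7)(0.1) = -7.55
E[W²] = (-12)²(0.475) + (-6)²(0.425) + (7)²(0.1) = 88.6
V(W) = E[W²] − (E[W])² = 88.6 − (-7.55)² = 31.5975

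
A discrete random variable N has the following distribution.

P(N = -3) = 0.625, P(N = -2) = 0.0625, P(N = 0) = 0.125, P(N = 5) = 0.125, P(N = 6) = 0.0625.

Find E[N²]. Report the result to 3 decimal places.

E[N²] = (-3)²(0.625) + (-2)²(0.0625) + (0)²(0.125) + (5)²(0.125) + (6)²(0.0625) = 11.25

11.250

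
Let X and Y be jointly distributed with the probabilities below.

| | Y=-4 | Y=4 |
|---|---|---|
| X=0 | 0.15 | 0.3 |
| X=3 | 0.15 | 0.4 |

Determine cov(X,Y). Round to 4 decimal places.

0.3600

E[X] = 1.65,  E[Y] = 1.6
E[XY] = 3
cov(X,Y) = E[XY] − E[X]E[Y] = 3 − (1.65)(1.6) = 0.36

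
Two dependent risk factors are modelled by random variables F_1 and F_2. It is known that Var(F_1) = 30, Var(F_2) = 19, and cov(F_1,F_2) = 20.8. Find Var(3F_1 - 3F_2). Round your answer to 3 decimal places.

66.600

Var(3F_1 - 3F_2) = (3)²·Var(F_1) + (-3)²·Var(F_2) + 2·(3)·(-3)·cov(F_1,F_2)
= 9·30 + 9·19 + -18·20.8 = 66.6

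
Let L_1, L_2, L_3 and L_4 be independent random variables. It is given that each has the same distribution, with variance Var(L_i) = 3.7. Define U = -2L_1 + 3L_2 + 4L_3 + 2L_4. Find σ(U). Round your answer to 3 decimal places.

By independence, Var(U) = (-2)²Var(L_1) + (3)²Var(L_2) + (4)²Var(L_3) + (2)²Var(L_4)
= (-2)²·3.7 + (3)²·3.7 + (4)²·3.7 + (2)²·3.7 = 122.1
σ(U) = √122.1 ≈ 11.050

11.050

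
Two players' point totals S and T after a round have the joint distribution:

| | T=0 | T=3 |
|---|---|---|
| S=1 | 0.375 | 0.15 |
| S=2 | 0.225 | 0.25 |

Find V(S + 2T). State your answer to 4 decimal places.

E[S] = 1.475,  E[T] = 1.2,  E[ST] = 1.95
V(S) = 2.425 − (1.475)² = 0.249375;  V(T) = 3.6 − (1.2)² = 2.16
Cov(S,T) = 1.95 − (1.475)(1.2) = 0.18
V(S + 2T) = (1)²·0.249375 + (2)²·2.16 + 2·(1)·(2)·0.18 = 9.609375

9.6094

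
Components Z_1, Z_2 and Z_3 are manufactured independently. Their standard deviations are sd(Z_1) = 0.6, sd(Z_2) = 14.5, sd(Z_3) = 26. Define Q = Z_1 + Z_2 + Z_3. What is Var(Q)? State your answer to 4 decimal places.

Var(Z_1) = 0.36, Var(Z_2) = 210.25, Var(Z_3) = 676
By independence, Var(Q) = (1)²Var(Z_1) + (1)²Var(Z_2) + (1)²Var(Z_3)
= (1)²·0.36 + (1)²·210.25 + (1)²·676 = 886.61

886.6100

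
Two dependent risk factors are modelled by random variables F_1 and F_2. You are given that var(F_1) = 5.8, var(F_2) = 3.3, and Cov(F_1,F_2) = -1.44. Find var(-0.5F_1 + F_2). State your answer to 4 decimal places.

6.1900

var(-0.5F_1 + F_2) = (-0.5)²·var(F_1) + (1)²·var(F_2) + 2·(-0.5)·(1)·Cov(F_1,F_2)
= 0.25·5.8 + 1·3.3 + -1·-1.44 = 6.19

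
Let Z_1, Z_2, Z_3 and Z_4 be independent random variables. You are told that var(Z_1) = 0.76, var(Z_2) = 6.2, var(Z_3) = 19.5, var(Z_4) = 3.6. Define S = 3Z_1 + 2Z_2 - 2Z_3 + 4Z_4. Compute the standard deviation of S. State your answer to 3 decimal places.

By independence, var(S) = (3)²var(Z_1) + (2)²var(Z_2) + (-2)²var(Z_3) + (4)²var(Z_4)
= (3)²·0.76 + (2)²·6.2 + (-2)²·19.5 + (4)²·3.6 = 167.24
σ(S) = √167.24 ≈ 12.932

12.932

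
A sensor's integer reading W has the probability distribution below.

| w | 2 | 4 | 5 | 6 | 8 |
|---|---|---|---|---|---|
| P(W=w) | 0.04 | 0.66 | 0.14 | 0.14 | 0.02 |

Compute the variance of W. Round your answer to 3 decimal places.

E[W] = (2)(0.04) + (4)(0.66) + (5)(0.14) + (6)(0.14) + (8)(0.02) = 4.42
E[W²] = (2)²(0.04) + (4)²(0.66) + (5)²(0.14) + (6)²(0.14) + (8)²(0.02) = 20.54
var(W) = E[W²] − (E[W])² = 20.54 − (4.42)² = 1.0036

1.004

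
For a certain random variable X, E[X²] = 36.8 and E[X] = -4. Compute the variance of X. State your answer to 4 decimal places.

var(X) = 36.8 − (-4)² = 20.8

20.8000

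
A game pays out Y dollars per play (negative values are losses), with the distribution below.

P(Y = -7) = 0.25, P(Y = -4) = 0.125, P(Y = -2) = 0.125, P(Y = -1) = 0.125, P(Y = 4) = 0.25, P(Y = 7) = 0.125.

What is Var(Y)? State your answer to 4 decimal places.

E[Y] = (-7)(0.25) + (-4)(0.125) + (-2)(0.125) + (-1)(0.125) + (4)(0.25) + (7)(0.125) = -0.75
E[Y²] = (-7)²(0.25) + (-4)²(0.125) + (-2)²(0.125) + (-1)²(0.125) + (4)²(0.25) + (7)²(0.125) = 25
Var(Y) = E[Y²] − (E[Y])² = 25 − (-0.75)² = 24.4375

24.4375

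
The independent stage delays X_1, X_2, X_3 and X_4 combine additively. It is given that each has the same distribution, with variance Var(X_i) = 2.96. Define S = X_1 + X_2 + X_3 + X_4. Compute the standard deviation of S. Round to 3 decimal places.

By independence, Var(S) = (1)²Var(X_1) + (1)²Var(X_2) + (1)²Var(X_3) + (1)²Var(X_4)
= (1)²·2.96 + (1)²·2.96 + (1)²·2.96 + (1)²·2.96 = 11.84
σ(S) = √11.84 ≈ 3.441

3.441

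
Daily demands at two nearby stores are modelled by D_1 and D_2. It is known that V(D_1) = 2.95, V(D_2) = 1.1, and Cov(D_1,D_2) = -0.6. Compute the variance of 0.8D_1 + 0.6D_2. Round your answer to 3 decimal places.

1.708

V(0.8D_1 + 0.6D_2) = (0.8)²·V(D_1) + (0.6)²·V(D_2) + 2·(0.8)·(0.6)·Cov(D_1,D_2)
= 0.64·2.95 + 0.36·1.1 + 0.96·-0.6 = 1.708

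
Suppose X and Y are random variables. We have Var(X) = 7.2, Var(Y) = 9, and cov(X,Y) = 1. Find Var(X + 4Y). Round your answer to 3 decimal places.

Var(X + 4Y) = (1)²·Var(X) + (4)²·Var(Y) + 2·(1)·(4)·cov(X,Y)
= 1·7.2 + 16·9 + 8·1 = 159.2

159.200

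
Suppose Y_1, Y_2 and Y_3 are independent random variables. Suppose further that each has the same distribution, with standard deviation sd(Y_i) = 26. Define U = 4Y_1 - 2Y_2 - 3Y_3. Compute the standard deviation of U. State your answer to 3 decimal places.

Var(Y_i) = (26)² = 676
By independence, Var(U) = (4)²Var(Y_1) + (-2)²Var(Y_2) + (-3)²Var(Y_3)
= (4)²·676 + (-2)²·676 + (-3)²·676 = 19604
sd(U) = √19604 ≈ 140.014

140.014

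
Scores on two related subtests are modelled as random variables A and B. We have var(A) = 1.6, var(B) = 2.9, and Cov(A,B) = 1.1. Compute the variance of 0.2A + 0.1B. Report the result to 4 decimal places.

var(0.2A + 0.1B) = (0.2)²·var(A) + (0.1)²·var(B) + 2·(0.2)·(0.1)·Cov(A,B)
= 0.04·1.6 + 0.01·2.9 + 0.04·1.1 = 0.137

0.1370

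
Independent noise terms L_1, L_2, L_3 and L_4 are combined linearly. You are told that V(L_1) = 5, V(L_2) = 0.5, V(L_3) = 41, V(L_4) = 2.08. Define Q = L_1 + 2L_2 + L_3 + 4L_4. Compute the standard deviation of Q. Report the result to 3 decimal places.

By independence, V(Q) = (1)²V(L_1) + (2)²V(L_2) + (1)²V(L_3) + (4)²V(L_4)
= (1)²·5 + (2)²·0.5 + (1)²·41 + (4)²·2.08 = 81.28
sd(Q) = √81.28 ≈ 9.016

9.016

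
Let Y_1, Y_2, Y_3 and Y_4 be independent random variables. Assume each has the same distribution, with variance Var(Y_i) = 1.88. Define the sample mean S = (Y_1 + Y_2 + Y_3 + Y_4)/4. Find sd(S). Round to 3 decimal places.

0.686

By independence, Var(S) = (0.25)²Var(Y_1) + (0.25)²Var(Y_2) + (0.25)²Var(Y_3) + (0.25)²Var(Y_4)
= (0.25)²·1.88 + (0.25)²·1.88 + (0.25)²·1.88 + (0.25)²·1.88 = 0.47
sd(S) = √0.47 ≈ 0.686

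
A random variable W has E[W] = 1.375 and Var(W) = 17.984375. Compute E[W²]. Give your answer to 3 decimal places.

E[W²] = Var(W) + (E[W])² = 17.984375 + (1.375)² = 19.875

19.875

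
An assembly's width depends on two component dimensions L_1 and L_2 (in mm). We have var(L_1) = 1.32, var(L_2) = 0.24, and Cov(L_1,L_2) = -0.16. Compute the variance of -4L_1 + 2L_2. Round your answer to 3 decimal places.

24.640

var(-4L_1 + 2L_2) = (-4)²·var(L_1) + (2)²·var(L_2) + 2·(-4)·(2)·Cov(L_1,L_2)
= 16·1.32 + 4·0.24 + -16·-0.16 = 24.64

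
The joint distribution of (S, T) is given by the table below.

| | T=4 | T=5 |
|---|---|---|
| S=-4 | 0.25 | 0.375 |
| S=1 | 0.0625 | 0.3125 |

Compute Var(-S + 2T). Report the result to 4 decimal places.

E[S] = -2.125,  E[T] = 4.6875,  E[ST] = -9.6875
Var(S) = 10.375 − (-2.125)² = 5.859375;  Var(T) = 22.1875 − (4.6875)² = 0.21484375
cov(S,T) = -9.6875 − (-2.125)(4.6875) = 0.2734375
Var(-S + 2T) = (-1)²·5.859375 + (2)²·0.21484375 + 2·(-1)·(2)·0.2734375 = 5.625

5.6250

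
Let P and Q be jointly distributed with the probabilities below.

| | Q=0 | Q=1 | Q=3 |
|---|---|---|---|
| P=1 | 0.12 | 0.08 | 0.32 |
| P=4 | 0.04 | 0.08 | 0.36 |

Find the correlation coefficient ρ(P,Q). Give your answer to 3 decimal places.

E[P] = 2.44,  E[Q] = 2.2
E[PQ] = 5.68
Cov(P,Q) = E[PQ] − E[P]E[Q] = 5.68 − (2.44)(2.2) = 0.312
Var(P) = 2.2464,  Var(Q) = 1.44
ρ = 0.312 / √(2.2464·1.44) ≈ 0.173

0.173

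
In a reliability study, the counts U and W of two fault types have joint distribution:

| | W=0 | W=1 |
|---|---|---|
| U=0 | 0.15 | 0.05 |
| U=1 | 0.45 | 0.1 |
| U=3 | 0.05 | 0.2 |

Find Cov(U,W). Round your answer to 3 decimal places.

0.245

E[U] = 1.3,  E[W] = 0.35
E[UW] = 0.7
Cov(U,W) = E[UW] − E[U]E[W] = 0.7 − (1.3)(0.35) = 0.245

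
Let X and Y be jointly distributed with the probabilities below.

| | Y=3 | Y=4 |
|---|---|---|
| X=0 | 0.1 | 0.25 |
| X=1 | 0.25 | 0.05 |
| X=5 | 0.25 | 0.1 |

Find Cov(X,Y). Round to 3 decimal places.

E[X] = 2.05,  E[Y] = 3.4
E[XY] = 6.7
Cov(X,Y) = E[XY] − E[X]E[Y] = 6.7 − (2.05)(3.4) = -0.27

-0.270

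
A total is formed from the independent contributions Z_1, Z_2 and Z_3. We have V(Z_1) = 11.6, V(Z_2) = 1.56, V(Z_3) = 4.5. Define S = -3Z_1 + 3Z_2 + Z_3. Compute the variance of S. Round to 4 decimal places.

By independence, V(S) = (-3)²V(Z_1) + (3)²V(Z_2) + (1)²V(Z_3)
= (-3)²·11.6 + (3)²·1.56 + (1)²·4.5 = 122.94

122.9400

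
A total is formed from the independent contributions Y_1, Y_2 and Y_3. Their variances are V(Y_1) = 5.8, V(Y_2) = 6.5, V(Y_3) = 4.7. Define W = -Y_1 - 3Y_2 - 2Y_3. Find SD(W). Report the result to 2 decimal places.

9.12

By independence, V(W) = (-1)²V(Y_1) + (-3)²V(Y_2) + (-2)²V(Y_3)
= (-1)²·5.8 + (-3)²·6.5 + (-2)²·4.7 = 83.1
SD(W) = √83.1 ≈ 9.12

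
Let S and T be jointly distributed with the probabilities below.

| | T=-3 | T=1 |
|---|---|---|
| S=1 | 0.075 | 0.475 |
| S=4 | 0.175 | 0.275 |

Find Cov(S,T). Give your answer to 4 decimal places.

E[S] = 2.35,  E[T] = 0
E[ST] = -0.75
Cov(S,T) = E[ST] − E[S]E[T] = -0.75 − (2.35)(0) = -0.75

-0.7500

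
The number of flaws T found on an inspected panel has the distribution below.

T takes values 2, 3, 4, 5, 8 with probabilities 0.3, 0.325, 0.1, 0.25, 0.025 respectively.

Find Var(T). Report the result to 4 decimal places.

E[T] = (2)(0.3) + (3)(0.325) + (4)(0.1) + (5)(0.25) + (8)(0.025) = 3.425
E[T²] = (2)²(0.3) + (3)²(0.325) + (4)²(0.1) + (5)²(0.25) + (8)²(0.025) = 13.575
Var(T) = E[T²] − (E[T])² = 13.575 − (3.425)² = 1.844375

1.8444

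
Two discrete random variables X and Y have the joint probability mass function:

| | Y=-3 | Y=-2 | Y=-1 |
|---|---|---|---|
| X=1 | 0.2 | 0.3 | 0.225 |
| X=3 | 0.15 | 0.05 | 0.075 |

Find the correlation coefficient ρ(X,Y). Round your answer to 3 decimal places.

-0.170

E[X] = 1.55,  E[Y] = -2.05
E[XY] = -3.3
Cov(X,Y) = E[XY] − E[X]E[Y] = -3.3 − (1.55)(-2.05) = -0.1225
Var(X) = 0.7975,  Var(Y) = 0.6475
ρ = -0.1225 / √(0.7975·0.6475) ≈ -0.170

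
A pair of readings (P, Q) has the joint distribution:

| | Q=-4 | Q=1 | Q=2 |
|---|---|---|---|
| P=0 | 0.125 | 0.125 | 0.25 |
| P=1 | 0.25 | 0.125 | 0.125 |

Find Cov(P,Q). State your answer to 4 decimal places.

-0.3750

E[P] = 0.5,  E[Q] = -0.5
E[PQ] = -0.625
Cov(P,Q) = E[PQ] − E[P]E[Q] = -0.625 − (0.5)(-0.5) = -0.375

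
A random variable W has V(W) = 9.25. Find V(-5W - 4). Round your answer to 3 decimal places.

231.250

V(-5W - 4) = (-5)²·V(W) = 25·9.25 = 231.25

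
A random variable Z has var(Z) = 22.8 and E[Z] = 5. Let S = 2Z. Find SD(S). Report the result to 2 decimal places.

9.55

var(2Z) = (2)²·22.8 = 91.2
SD(S) = √91.2 ≈ 9.55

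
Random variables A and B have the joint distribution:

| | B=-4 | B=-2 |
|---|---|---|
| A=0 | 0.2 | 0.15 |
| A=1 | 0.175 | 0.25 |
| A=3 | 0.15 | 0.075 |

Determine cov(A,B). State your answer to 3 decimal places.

E[A] = 1.1,  E[B] = -3.05
E[AB] = -3.45
cov(A,B) = E[AB] − E[A]E[B] = -3.45 − (1.1)(-3.05) = -0.095

-0.095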